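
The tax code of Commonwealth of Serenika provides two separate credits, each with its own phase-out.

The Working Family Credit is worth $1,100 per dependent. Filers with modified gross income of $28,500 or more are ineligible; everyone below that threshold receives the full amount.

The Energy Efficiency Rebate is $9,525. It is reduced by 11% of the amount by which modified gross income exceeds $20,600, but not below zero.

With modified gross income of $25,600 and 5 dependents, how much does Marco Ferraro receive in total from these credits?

Working Family Credit: base = 5 × $1,100 = $5,500. $25,600 is below the $28,500 cutoff, so the full $5,500 applies.
Energy Efficiency Rebate: 11% of the $5,000 excess over $20,600 is $550; credit = $9,525 − $550 = $8,975.
Total: $5,500 + $8,975 = $14,475.

$14,475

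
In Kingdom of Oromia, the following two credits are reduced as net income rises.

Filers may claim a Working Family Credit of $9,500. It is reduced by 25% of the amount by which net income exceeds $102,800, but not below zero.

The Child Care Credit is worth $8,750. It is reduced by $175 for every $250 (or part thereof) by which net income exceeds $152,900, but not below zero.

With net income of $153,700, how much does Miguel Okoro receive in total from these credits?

Working Family Credit: 25% of the $50,900 excess over $102,800 is $12,725 ≥ base, so the credit is $0.
Child Care Credit: income exceeds $152,900 by $800, which is 4 full-or-partial $250 increments; reduction = 4 × $175 = $700, leaving $8,050.
Total: $0 + $8,050 = $8,050.

$8,050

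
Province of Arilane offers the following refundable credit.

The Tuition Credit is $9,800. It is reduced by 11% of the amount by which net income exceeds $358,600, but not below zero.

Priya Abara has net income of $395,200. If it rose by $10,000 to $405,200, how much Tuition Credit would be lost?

At $395,200 — 11% of the $36,600 excess over $358,600 is $4,026; credit = $9,800 − $4,026 = $5,774.
At $405,200 — 11% of the $46,600 excess over $358,600 is $5,126; credit = $9,800 − $5,126 = $4,674.
Lost: $5,774 − $4,674 = $1,100.

$1,100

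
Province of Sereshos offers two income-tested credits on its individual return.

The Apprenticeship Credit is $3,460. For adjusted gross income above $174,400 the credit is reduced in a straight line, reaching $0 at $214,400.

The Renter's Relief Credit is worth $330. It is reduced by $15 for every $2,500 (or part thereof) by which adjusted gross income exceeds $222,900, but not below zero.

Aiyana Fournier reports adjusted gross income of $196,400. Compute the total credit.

Apprenticeship Credit: $196,400 is $22,000 into a $40,000 phase-out range, leaving 18,000/40,000 of the credit: $3,460 × 18,000/40,000 = $1,557.
Renter's Relief Credit: $196,400 is at or below the $222,900 threshold, so the full $330 applies.
Total: $1,557 + $330 = $1,887.

$1,887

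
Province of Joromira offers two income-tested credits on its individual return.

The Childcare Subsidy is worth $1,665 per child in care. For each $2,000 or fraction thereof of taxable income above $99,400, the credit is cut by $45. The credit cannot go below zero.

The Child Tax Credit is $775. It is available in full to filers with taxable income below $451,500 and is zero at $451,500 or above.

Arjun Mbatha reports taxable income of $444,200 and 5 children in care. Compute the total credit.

Childcare Subsidy: base = 5 × $1,665 = $8,325. income exceeds $99,400 by $344,800, which is 173 full-or-partial $2,000 increments; reduction = 173 × $45 = $7,785, leaving $540.
Child Tax Credit: $444,200 is below the $451,500 cutoff, so the full $775 applies.
Total: $540 + $775 = $1,315.

$1,315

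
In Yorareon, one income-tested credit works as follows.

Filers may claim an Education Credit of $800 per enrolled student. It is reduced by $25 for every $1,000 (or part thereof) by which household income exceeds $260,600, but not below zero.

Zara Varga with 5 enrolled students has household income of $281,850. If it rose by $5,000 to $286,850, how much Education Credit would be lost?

At $281,850 — base = 5 × $800 = $4,000. income exceeds $260,600 by $21,250, which is 22 full-or-partial $1,000 increments; reduction = 22 × $25 = $550, leaving $3,450.
At $286,850 — base = 5 × $800 = $4,000. income exceeds $260,600 by $26,250, which is 27 full-or-partial $1,000 increments; reduction = 27 × $25 = $675, leaving $3,325.
Lost: $3,450 − $3,325 = $125.

$125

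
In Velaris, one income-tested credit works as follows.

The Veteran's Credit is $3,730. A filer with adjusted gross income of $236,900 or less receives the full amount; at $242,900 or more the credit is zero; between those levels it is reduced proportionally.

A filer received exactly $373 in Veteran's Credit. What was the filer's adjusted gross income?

$242,300

$373 is 373/3,730 of the full $3,730, so 3,357/3,730 of the $6,000 range has been used: income = $236,900 + $6,000 × 3,357/3,730 = $242,300.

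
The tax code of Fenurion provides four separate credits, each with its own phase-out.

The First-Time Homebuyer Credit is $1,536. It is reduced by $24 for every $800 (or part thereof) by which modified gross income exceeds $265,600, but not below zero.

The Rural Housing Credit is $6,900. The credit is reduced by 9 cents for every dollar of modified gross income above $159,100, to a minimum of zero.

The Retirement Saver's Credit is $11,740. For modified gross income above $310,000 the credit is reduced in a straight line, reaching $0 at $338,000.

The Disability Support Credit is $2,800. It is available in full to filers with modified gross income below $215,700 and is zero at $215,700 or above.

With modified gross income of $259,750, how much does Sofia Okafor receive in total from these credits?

$13,276

First-Time Homebuyer Credit: $259,750 is at or below the $265,600 threshold, so the full $1,536 applies.
Rural Housing Credit: 9% of the $100,650 excess over $159,100 is $9,058.50 ≥ base, so the credit is $0.
Retirement Saver's Credit: $259,750 is at or below the $310,000 threshold, so the full $11,740 applies.
Disability Support Credit: $259,750 meets or exceeds the $215,700 cutoff, so the credit is $0.
Total: $1,536 + $0 + $11,740 + $0 = $13,276.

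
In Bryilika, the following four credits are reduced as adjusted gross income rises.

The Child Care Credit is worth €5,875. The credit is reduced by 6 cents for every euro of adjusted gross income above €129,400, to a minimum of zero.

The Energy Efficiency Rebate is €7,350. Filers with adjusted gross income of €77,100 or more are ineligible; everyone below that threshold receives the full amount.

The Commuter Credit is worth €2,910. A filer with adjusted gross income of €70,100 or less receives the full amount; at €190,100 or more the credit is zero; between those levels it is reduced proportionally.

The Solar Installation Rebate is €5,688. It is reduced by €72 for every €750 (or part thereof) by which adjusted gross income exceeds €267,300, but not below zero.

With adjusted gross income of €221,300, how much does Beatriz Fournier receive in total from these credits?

Child Care Credit: 6% of the €91,900 excess over €129,400 is €5,514; credit = €5,875 − €5,514 = €361.
Energy Efficiency Rebate: €221,300 meets or exceeds the €77,100 cutoff, so the credit is €0.
Commuter Credit: €221,300 is at or above €190,100, so the credit is €0.
Solar Installation Rebate: €221,300 is at or below the €267,300 threshold, so the full €5,688 applies.
Total: €361 + €0 + €0 + €5,688 = €6,049.

€6,049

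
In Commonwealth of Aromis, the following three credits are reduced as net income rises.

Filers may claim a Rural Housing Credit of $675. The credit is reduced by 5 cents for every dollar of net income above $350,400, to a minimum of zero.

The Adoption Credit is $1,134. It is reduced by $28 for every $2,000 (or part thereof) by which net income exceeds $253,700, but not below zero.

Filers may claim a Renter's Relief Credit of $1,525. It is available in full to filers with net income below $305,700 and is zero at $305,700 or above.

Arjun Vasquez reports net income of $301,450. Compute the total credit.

Rural Housing Credit: $301,450 is at or below the $350,400 threshold, so the full $675 applies.
Adoption Credit: income exceeds $253,700 by $47,750, which is 24 full-or-partial $2,000 increments; reduction = 24 × $28 = $672, leaving $462.
Renter's Relief Credit: $301,450 is below the $305,700 cutoff, so the full $1,525 applies.
Total: $675 + $462 + $1,525 = $2,662.

$2,662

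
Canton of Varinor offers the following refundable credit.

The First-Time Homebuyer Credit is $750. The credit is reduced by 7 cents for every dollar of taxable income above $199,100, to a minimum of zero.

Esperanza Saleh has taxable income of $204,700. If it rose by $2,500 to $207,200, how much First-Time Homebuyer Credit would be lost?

At $204,700 — 7% of the $5,600 excess over $199,100 is $392; credit = $750 − $392 = $358.
At $207,200 — 7% of the $8,100 excess over $199,100 is $567; credit = $750 − $567 = $183.
Lost: $358 − $183 = $175.

$175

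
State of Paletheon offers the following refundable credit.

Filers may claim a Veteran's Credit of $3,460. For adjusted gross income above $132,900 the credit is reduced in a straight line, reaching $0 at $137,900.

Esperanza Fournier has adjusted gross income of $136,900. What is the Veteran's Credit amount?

$692

Veteran's Credit: $136,900 is $4,000 into a $5,000 phase-out range, leaving 1,000/5,000 of the credit: $3,460 × 1,000/5,000 = $692.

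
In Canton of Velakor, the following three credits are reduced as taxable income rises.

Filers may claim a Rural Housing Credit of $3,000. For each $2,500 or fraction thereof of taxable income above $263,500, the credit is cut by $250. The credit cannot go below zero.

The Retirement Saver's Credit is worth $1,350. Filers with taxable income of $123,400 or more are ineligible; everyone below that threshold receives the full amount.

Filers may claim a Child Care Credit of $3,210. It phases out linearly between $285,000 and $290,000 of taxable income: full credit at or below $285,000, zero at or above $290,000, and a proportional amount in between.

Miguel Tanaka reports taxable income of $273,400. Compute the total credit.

$5,210

Rural Housing Credit: income exceeds $263,500 by $9,900, which is 4 full-or-partial $2,500 increments; reduction = 4 × $250 = $1,000, leaving $2,000.
Retirement Saver's Credit: $273,400 meets or exceeds the $123,400 cutoff, so the credit is $0.
Child Care Credit: $273,400 is at or below the $285,000 threshold, so the full $3,210 applies.
Total: $2,000 + $0 + $3,210 = $5,210.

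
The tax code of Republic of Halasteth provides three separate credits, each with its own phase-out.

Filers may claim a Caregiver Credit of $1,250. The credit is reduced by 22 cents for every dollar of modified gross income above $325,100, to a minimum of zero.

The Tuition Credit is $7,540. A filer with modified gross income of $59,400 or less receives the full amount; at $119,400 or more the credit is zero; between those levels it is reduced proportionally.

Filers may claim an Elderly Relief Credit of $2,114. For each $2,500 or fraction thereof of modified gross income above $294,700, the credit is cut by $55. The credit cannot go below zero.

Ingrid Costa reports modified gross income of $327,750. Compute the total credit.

$2,011

Caregiver Credit: 22% of the $2,650 excess over $325,100 is $583; credit = $1,250 − $583 = $667.
Tuition Credit: $327,750 is at or above $119,400, so the credit is $0.
Elderly Relief Credit: income exceeds $294,700 by $33,050, which is 14 full-or-partial $2,500 increments; reduction = 14 × $55 = $770, leaving $1,344.
Total: $667 + $0 + $1,344 = $2,011.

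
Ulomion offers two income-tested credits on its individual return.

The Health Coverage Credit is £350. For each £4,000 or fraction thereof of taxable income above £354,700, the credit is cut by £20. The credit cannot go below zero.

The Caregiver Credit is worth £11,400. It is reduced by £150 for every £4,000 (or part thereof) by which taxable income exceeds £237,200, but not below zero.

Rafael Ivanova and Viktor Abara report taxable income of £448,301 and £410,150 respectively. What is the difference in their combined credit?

Rafael (£448,301): Health Coverage Credit: income exceeds £354,700 by £93,601 → 24 increments × £20 = £480 ≥ base, so the credit is £0. Caregiver Credit: income exceeds £237,200 by £211,101, which is 53 full-or-partial £4,000 increments; reduction = 53 × £150 = £7,950, leaving £3,450. total £0 + £3,450 = £3,450
Viktor (£410,150): Health Coverage Credit: income exceeds £354,700 by £55,450, which is 14 full-or-partial £4,000 increments; reduction = 14 × £20 = £280, leaving £70. Caregiver Credit: income exceeds £237,200 by £172,950, which is 44 full-or-partial £4,000 increments; reduction = 44 × £150 = £6,600, leaving £4,800. total £70 + £4,800 = £4,870
Difference: |£3,450 − £4,870| = £1,420.

£1,420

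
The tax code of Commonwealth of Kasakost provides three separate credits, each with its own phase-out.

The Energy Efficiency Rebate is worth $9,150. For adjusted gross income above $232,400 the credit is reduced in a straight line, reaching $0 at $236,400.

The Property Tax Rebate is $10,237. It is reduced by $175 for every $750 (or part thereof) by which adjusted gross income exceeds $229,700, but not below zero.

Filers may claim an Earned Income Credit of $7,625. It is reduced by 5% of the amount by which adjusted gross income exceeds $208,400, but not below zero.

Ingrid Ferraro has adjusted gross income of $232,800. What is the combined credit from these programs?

Energy Efficiency Rebate: $232,800 is $400 into a $4,000 phase-out range, leaving 3,600/4,000 of the credit: $9,150 × 3,600/4,000 = $8,235.
Property Tax Rebate: income exceeds $229,700 by $3,100, which is 5 full-or-partial $750 increments; reduction = 5 × $175 = $875, leaving $9,362.
Earned Income Credit: 5% of the $24,400 excess over $208,400 is $1,220; credit = $7,625 − $1,220 = $6,405.
Total: $8,235 + $9,362 + $6,405 = $24,002.

$24,002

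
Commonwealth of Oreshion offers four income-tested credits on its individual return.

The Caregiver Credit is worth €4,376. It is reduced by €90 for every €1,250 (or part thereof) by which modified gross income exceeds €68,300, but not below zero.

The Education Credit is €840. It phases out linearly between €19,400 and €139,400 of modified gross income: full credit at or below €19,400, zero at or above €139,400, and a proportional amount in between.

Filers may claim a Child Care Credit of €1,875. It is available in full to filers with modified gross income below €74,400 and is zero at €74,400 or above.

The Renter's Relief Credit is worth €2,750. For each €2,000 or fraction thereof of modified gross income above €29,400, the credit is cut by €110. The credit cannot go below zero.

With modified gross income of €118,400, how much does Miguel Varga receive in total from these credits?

Caregiver Credit: income exceeds €68,300 by €50,100, which is 41 full-or-partial €1,250 increments; reduction = 41 × €90 = €3,690, leaving €686.
Education Credit: €118,400 is €99,000 into a €120,000 phase-out range, leaving 21,000/120,000 of the credit: €840 × 21,000/120,000 = €147.
Child Care Credit: €118,400 meets or exceeds the €74,400 cutoff, so the credit is €0.
Renter's Relief Credit: income exceeds €29,400 by €89,000 → 45 increments × €110 = €4,950 ≥ base, so the credit is €0.
Total: €686 + €147 + €0 + €0 = €833.

€833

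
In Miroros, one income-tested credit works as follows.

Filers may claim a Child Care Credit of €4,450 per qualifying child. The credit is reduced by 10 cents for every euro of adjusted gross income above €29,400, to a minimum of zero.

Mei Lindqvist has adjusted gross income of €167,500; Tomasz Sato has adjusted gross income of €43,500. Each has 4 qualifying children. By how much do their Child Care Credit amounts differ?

Mei (€167,500): Child Care Credit: base = 4 × €4,450 = €17,800. 10% of the €138,100 excess over €29,400 is €13,810; credit = €17,800 − €13,810 = €3,990.
Tomasz (€43,500): Child Care Credit: base = 4 × €4,450 = €17,800. 10% of the €14,100 excess over €29,400 is €1,410; credit = €17,800 − €1,410 = €16,390.
Difference: |€3,990 − €16,390| = €12,400.

€12,400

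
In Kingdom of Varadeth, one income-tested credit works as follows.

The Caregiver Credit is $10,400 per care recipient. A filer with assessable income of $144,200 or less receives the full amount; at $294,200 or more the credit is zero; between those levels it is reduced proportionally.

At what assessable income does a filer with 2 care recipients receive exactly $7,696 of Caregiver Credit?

Full credit = 2 × $10,400 = $20,800.
$7,696 is 7,696/20,800 of the full $20,800, so 13,104/20,800 of the $150,000 range has been used: income = $144,200 + $150,000 × 13,104/20,800 = $238,700.

$238,700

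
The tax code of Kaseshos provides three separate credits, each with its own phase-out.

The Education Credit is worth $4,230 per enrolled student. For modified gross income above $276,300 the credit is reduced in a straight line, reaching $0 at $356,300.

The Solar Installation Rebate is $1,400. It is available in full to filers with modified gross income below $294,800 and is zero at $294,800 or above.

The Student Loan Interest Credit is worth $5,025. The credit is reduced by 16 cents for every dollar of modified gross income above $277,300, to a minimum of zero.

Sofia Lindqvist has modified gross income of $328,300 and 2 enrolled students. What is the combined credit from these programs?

Education Credit: base = 2 × $4,230 = $8,460. $328,300 is $52,000 into a $80,000 phase-out range, leaving 28,000/80,000 of the credit: $8,460 × 28,000/80,000 = $2,961.
Solar Installation Rebate: $328,300 meets or exceeds the $294,800 cutoff, so the credit is $0.
Student Loan Interest Credit: 16% of the $51,000 excess over $277,300 is $8,160 ≥ base, so the credit is $0.
Total: $2,961 + $0 + $0 = $2,961.

$2,961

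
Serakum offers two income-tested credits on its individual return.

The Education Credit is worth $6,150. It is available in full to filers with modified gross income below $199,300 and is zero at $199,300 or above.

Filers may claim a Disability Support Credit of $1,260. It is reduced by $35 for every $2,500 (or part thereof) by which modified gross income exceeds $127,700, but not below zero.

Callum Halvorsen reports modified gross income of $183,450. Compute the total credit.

Education Credit: $183,450 is below the $199,300 cutoff, so the full $6,150 applies.
Disability Support Credit: income exceeds $127,700 by $55,750, which is 23 full-or-partial $2,500 increments; reduction = 23 × $35 = $805, leaving $455.
Total: $6,150 + $455 = $6,605.

$6,605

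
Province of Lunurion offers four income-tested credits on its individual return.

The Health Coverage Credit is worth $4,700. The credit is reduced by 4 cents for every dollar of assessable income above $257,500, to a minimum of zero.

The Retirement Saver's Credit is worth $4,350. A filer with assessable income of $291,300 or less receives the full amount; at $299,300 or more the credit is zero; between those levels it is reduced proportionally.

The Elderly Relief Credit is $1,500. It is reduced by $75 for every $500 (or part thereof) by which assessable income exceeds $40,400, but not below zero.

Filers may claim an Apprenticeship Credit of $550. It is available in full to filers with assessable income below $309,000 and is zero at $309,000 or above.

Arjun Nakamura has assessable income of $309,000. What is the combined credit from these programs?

Health Coverage Credit: 4% of the $51,500 excess over $257,500 is $2,060; credit = $4,700 − $2,060 = $2,640.
Retirement Saver's Credit: $309,000 is at or above $299,300, so the credit is $0.
Elderly Relief Credit: income exceeds $40,400 by $268,600 → 538 increments × $75 = $40,350 ≥ base, so the credit is $0.
Apprenticeship Credit: $309,000 meets or exceeds the $309,000 cutoff, so the credit is $0.
Total: $2,640 + $0 + $0 + $0 = $2,640.

$2,640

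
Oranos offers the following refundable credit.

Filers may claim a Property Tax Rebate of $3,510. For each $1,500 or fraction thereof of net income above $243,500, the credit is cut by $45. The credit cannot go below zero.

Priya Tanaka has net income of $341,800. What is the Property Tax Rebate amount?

$540

Property Tax Rebate: income exceeds $243,500 by $98,300, which is 66 full-or-partial $1,500 increments; reduction = 66 × $45 = $2,970, leaving $540.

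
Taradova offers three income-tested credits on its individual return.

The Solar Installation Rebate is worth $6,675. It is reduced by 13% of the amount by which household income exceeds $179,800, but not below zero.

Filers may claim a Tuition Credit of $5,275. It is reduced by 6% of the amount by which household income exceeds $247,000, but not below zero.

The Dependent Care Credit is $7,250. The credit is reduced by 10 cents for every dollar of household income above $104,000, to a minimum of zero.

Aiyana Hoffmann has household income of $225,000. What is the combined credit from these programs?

Solar Installation Rebate: 13% of the $45,200 excess over $179,800 is $5,876; credit = $6,675 − $5,876 = $799.
Tuition Credit: $225,000 is at or below the $247,000 threshold, so the full $5,275 applies.
Dependent Care Credit: 10% of the $121,000 excess over $104,000 is $12,100 ≥ base, so the credit is $0.
Total: $799 + $5,275 + $0 = $6,074.

$6,074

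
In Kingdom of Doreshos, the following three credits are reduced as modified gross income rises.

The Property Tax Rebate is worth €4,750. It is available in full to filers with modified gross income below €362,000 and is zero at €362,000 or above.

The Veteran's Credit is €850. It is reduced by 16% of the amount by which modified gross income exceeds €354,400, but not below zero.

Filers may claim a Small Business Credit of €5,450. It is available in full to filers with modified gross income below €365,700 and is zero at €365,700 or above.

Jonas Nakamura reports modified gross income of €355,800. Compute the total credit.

Property Tax Rebate: €355,800 is below the €362,000 cutoff, so the full €4,750 applies.
Veteran's Credit: 16% of the €1,400 excess over €354,400 is €224; credit = €850 − €224 = €626.
Small Business Credit: €355,800 is below the €365,700 cutoff, so the full €5,450 applies.
Total: €4,750 + €626 + €5,450 = €10,826.

€10,826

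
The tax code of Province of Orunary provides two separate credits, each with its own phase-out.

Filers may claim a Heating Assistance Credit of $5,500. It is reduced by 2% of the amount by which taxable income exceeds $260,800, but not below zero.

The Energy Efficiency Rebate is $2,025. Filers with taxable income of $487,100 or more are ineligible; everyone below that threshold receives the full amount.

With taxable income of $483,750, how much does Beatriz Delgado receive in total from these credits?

Heating Assistance Credit: 2% of the $222,950 excess over $260,800 is $4,459; credit = $5,500 − $4,459 = $1,041.
Energy Efficiency Rebate: $483,750 is below the $487,100 cutoff, so the full $2,025 applies.
Total: $1,041 + $2,025 = $3,066.

$3,066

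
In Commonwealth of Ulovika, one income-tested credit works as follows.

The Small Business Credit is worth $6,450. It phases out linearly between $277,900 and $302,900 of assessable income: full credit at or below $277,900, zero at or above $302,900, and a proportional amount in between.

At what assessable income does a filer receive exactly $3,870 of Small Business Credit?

$3,870 is 3,870/6,450 of the full $6,450, so 2,580/6,450 of the $25,000 range has been used: income = $277,900 + $25,000 × 2,580/6,450 = $287,900.

$287,900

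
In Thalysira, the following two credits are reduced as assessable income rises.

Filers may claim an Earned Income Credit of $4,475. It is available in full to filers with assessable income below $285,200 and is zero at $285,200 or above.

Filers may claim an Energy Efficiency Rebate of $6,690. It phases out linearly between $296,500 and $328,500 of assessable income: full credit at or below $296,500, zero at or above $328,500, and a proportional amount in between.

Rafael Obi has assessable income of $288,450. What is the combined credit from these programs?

Earned Income Credit: $288,450 meets or exceeds the $285,200 cutoff, so the credit is $0.
Energy Efficiency Rebate: $288,450 is at or below the $296,500 threshold, so the full $6,690 applies.
Total: $0 + $6,690 = $6,690.

$6,690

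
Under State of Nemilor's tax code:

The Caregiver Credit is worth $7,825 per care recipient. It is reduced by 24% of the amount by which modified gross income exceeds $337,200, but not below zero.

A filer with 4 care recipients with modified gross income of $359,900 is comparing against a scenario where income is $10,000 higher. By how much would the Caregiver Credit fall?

$2,400

At $359,900 — base = 4 × $7,825 = $31,300. 24% of the $22,700 excess over $337,200 is $5,448; credit = $31,300 − $5,448 = $25,852.
At $369,900 — base = 4 × $7,825 = $31,300. 24% of the $32,700 excess over $337,200 is $7,848; credit = $31,300 − $7,848 = $23,452.
Lost: $25,852 − $23,452 = $2,400.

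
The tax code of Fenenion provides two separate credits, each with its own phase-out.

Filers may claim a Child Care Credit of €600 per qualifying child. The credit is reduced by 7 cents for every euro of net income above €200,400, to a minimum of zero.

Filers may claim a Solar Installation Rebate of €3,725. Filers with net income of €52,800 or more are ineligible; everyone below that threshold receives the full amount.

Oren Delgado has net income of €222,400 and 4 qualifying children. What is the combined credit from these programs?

€860

Child Care Credit: base = 4 × €600 = €2,400. 7% of the €22,000 excess over €200,400 is €1,540; credit = €2,400 − €1,540 = €860.
Solar Installation Rebate: €222,400 meets or exceeds the €52,800 cutoff, so the credit is €0.
Total: €860 + €0 = €860.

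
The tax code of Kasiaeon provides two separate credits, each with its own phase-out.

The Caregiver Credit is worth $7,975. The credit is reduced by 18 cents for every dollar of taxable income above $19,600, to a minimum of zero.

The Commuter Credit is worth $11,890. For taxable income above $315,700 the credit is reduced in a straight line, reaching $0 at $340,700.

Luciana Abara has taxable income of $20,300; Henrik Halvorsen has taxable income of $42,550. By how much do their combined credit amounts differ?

Luciana ($20,300): Caregiver Credit: 18% of the $700 excess over $19,600 is $126; credit = $7,975 − $126 = $7,849. Commuter Credit: $20,300 is at or below the $315,700 threshold, so the full $11,890 applies. total $7,849 + $11,890 = $19,739
Henrik ($42,550): Caregiver Credit: 18% of the $22,950 excess over $19,600 is $4,131; credit = $7,975 − $4,131 = $3,844. Commuter Credit: $42,550 is at or below the $315,700 threshold, so the full $11,890 applies. total $3,844 + $11,890 = $15,734
Difference: |$19,739 − $15,734| = $4,005.

$4,005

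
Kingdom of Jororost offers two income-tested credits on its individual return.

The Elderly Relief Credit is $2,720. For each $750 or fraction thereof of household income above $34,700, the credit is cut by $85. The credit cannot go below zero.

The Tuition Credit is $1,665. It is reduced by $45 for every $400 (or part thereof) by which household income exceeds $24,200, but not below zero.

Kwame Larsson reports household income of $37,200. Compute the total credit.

Elderly Relief Credit: income exceeds $34,700 by $2,500, which is 4 full-or-partial $750 increments; reduction = 4 × $85 = $340, leaving $2,380.
Tuition Credit: income exceeds $24,200 by $13,000, which is 33 full-or-partial $400 increments; reduction = 33 × $45 = $1,485, leaving $180.
Total: $2,380 + $180 = $2,560.

$2,560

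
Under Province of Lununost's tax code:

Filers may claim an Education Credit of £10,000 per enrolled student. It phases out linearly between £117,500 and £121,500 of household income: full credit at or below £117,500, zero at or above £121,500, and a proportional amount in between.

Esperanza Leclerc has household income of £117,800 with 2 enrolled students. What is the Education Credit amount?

£18,500

Education Credit: base = 2 × £10,000 = £20,000. £117,800 is £300 into a £4,000 phase-out range, leaving 3,700/4,000 of the credit: £20,000 × 3,700/4,000 = £18,500.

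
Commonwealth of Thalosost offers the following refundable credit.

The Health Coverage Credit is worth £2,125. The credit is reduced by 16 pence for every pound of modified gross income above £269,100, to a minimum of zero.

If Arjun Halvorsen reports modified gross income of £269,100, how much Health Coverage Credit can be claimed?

£2,125

Health Coverage Credit: £269,100 is at or below the £269,100 threshold, so the full £2,125 applies.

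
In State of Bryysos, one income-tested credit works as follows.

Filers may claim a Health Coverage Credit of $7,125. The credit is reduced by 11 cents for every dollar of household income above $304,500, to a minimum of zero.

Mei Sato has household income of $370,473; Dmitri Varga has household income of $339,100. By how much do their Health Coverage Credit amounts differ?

Mei ($370,473): Health Coverage Credit: 11% of the $65,973 excess over $304,500 is $7,257.03 ≥ base, so the credit is $0.
Dmitri ($339,100): Health Coverage Credit: 11% of the $34,600 excess over $304,500 is $3,806; credit = $7,125 − $3,806 = $3,319.
Difference: |$0 − $3,319| = $3,319.

$3,319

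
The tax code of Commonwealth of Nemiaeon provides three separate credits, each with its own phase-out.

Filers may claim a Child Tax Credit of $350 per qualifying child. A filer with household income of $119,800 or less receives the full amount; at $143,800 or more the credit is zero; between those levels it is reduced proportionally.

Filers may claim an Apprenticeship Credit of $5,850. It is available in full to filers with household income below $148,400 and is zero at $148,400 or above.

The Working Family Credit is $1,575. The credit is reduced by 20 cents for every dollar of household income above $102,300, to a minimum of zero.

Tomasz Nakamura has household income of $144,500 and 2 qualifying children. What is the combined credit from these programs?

$5,850

Child Tax Credit: base = 2 × $350 = $700. $144,500 is at or above $143,800, so the credit is $0.
Apprenticeship Credit: $144,500 is below the $148,400 cutoff, so the full $5,850 applies.
Working Family Credit: 20% of the $42,200 excess over $102,300 is $8,440 ≥ base, so the credit is $0.
Total: $0 + $5,850 + $0 = $5,850.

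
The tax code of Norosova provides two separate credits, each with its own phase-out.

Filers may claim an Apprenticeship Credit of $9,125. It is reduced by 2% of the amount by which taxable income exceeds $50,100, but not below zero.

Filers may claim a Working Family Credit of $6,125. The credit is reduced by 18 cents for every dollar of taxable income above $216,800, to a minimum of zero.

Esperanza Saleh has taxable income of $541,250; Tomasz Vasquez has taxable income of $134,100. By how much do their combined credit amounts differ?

Esperanza ($541,250): Apprenticeship Credit: 2% of the $491,150 excess over $50,100 is $9,823 ≥ base, so the credit is $0. Working Family Credit: 18% of the $324,450 excess over $216,800 is $58,401 ≥ base, so the credit is $0. total $0 + $0 = $0
Tomasz ($134,100): Apprenticeship Credit: 2% of the $84,000 excess over $50,100 is $1,680; credit = $9,125 − $1,680 = $7,445. Working Family Credit: $134,100 is at or below the $216,800 threshold, so the full $6,125 applies. total $7,445 + $6,125 = $13,570
Difference: |$0 − $13,570| = $13,570.

$13,570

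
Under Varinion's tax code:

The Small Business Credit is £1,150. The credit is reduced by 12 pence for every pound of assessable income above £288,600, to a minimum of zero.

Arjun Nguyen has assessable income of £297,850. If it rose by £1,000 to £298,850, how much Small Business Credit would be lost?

£40

At £297,850 — 12% of the £9,250 excess over £288,600 is £1,110; credit = £1,150 − £1,110 = £40.
At £298,850 — 12% of the £10,250 excess over £288,600 is £1,230 ≥ base, so the credit is £0.
Lost: £40 − £0 = £40.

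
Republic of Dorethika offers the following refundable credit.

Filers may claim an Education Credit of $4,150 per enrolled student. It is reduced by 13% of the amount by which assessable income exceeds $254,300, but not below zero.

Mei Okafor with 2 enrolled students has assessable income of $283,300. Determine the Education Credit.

Education Credit: base = 2 × $4,150 = $8,300. 13% of the $29,000 excess over $254,300 is $3,770; credit = $8,300 − $3,770 = $4,530.

$4,530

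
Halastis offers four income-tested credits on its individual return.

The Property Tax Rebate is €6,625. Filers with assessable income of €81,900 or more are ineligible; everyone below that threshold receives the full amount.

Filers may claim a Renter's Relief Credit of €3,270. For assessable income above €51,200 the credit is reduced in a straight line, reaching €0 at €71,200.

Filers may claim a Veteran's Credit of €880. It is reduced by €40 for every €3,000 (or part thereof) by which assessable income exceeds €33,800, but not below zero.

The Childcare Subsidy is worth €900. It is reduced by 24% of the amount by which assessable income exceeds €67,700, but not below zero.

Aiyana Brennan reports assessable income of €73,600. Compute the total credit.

Property Tax Rebate: €73,600 is below the €81,900 cutoff, so the full €6,625 applies.
Renter's Relief Credit: €73,600 is at or above €71,200, so the credit is €0.
Veteran's Credit: income exceeds €33,800 by €39,800, which is 14 full-or-partial €3,000 increments; reduction = 14 × €40 = €560, leaving €320.
Childcare Subsidy: 24% of the €5,900 excess over €67,700 is €1,416 ≥ base, so the credit is €0.
Total: €6,625 + €0 + €320 + €0 = €6,945.

€6,945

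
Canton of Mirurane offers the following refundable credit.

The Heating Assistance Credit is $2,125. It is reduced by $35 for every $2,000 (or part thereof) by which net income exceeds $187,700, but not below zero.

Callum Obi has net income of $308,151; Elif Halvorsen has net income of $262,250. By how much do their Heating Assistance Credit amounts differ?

$795

Callum ($308,151): Heating Assistance Credit: income exceeds $187,700 by $120,451 → 61 increments × $35 = $2,135 ≥ base, so the credit is $0.
Elif ($262,250): Heating Assistance Credit: income exceeds $187,700 by $74,550, which is 38 full-or-partial $2,000 increments; reduction = 38 × $35 = $1,330, leaving $795.
Difference: |$0 − $795| = $795.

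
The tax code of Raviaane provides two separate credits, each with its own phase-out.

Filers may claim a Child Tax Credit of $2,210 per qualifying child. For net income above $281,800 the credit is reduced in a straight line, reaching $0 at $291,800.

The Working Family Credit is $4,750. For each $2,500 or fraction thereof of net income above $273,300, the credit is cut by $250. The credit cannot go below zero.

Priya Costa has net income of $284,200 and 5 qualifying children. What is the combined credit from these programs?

$11,898

Child Tax Credit: base = 5 × $2,210 = $11,050. $284,200 is $2,400 into a $10,000 phase-out range, leaving 7,600/10,000 of the credit: $11,050 × 7,600/10,000 = $8,398.
Working Family Credit: income exceeds $273,300 by $10,900, which is 5 full-or-partial $2,500 increments; reduction = 5 × $250 = $1,250, leaving $3,500.
Total: $8,398 + $3,500 = $11,898.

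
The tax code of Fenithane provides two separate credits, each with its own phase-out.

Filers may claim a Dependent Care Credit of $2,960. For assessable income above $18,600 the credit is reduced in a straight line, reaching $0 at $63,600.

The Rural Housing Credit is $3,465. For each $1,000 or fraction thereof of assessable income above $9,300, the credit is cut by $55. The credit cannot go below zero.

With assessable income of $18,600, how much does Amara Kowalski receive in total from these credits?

Dependent Care Credit: $18,600 is at or below the $18,600 threshold, so the full $2,960 applies.
Rural Housing Credit: income exceeds $9,300 by $9,300, which is 10 full-or-partial $1,000 increments; reduction = 10 × $55 = $550, leaving $2,915.
Total: $2,960 + $2,915 = $5,875.

$5,875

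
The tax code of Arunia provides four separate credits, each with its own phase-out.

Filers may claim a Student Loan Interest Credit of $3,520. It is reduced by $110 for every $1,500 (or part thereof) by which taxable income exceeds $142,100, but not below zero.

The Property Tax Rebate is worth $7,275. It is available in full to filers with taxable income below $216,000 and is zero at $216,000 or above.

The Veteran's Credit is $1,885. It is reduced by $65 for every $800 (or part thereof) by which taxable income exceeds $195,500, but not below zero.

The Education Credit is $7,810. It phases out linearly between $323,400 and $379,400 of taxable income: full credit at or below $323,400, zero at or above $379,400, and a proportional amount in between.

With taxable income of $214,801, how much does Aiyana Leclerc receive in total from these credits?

$15,345

Student Loan Interest Credit: income exceeds $142,100 by $72,701 → 49 increments × $110 = $5,390 ≥ base, so the credit is $0.
Property Tax Rebate: $214,801 is below the $216,000 cutoff, so the full $7,275 applies.
Veteran's Credit: income exceeds $195,500 by $19,301, which is 25 full-or-partial $800 increments; reduction = 25 × $65 = $1,625, leaving $260.
Education Credit: $214,801 is at or below the $323,400 threshold, so the full $7,810 applies.
Total: $0 + $7,275 + $260 + $7,810 = $15,345.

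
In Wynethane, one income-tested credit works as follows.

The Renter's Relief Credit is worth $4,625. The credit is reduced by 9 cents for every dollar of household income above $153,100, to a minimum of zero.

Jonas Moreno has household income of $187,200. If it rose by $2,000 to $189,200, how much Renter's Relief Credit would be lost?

At $187,200 — 9% of the $34,100 excess over $153,100 is $3,069; credit = $4,625 − $3,069 = $1,556.
At $189,200 — 9% of the $36,100 excess over $153,100 is $3,249; credit = $4,625 − $3,249 = $1,376.
Lost: $1,556 − $1,376 = $180.

$180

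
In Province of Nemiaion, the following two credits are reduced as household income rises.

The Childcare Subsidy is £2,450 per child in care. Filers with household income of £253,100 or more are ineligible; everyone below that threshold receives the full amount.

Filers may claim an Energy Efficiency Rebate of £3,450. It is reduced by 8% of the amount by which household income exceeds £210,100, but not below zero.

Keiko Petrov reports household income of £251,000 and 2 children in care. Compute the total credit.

Childcare Subsidy: base = 2 × £2,450 = £4,900. £251,000 is below the £253,100 cutoff, so the full £4,900 applies.
Energy Efficiency Rebate: 8% of the £40,900 excess over £210,100 is £3,272; credit = £3,450 − £3,272 = £178.
Total: £4,900 + £178 = £5,078.

£5,078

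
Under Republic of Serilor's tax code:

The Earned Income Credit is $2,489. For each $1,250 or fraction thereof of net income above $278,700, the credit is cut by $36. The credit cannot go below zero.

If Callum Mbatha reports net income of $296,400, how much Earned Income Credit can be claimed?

$1,949

Earned Income Credit: income exceeds $278,700 by $17,700, which is 15 full-or-partial $1,250 increments; reduction = 15 × $36 = $540, leaving $1,949.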